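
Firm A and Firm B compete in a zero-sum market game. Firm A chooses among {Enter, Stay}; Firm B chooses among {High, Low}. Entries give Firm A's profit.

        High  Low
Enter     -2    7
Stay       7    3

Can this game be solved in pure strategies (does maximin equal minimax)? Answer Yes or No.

No

Row minima: Enter → -2, Stay → 3; maximin = 3.
Column maxima: High → 7, Low → 7; minimax = 7.
3 ≠ 7, so no pure-strategy equilibrium exists.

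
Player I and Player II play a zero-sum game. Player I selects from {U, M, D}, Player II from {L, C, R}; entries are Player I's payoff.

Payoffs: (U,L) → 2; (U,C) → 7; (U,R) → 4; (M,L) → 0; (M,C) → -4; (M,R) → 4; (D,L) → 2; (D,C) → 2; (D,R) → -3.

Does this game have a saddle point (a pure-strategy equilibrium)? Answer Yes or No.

Yes

Row minima: U → 2, M → -4, D → -3; maximin = 2.
Column maxima: L → 2, C → 7, R → 4; minimax = 2.
maximin = minimax = 2, so a saddle point exists.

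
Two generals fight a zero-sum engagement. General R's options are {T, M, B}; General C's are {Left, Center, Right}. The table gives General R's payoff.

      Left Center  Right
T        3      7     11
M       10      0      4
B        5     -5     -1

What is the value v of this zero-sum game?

5

Row minima: T → 3, M → 0, B → -5; maximin = 3.
Column maxima: Left → 10, Center → 7, Right → 11; minimax = 7.
3 ≠ 7, so there is no saddle point; optimal play is mixed.
B is strictly dominated by M, so General R never plays it.
Right is strictly dominated by Center (it gives General R strictly more in every row), so General C never plays it.
On the remaining 2×2 (T, M vs Left, Center):
Let General R play T with probability p. Expected payoff against Left: 3p + 10(1−p) = −7p + 10; against Center: 7p + 0(1−p) = 7p.
Setting these equal: −7p + 10 = 7p ⇒ −14p = -10 ⇒ p = 5/7, and the value is (-7)·(5/7) + 10 = 5.
For General C: with q = P(Left), equating T's and M's payoffs gives −4q + 7 = 10q ⇒ q = 1/2.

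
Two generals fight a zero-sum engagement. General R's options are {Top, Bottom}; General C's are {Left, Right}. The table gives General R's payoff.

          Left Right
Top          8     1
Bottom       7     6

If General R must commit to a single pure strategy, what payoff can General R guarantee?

Row minima: Top → 1, Bottom → 6.
The best of these is 6.

6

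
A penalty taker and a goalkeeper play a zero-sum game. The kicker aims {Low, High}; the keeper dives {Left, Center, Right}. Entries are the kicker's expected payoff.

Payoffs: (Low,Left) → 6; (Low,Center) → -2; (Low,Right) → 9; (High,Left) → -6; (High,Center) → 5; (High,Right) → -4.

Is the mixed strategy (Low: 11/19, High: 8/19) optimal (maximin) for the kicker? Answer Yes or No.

Yes

Against Left this mix gives (11/19)·6 + (8/19)·(-6) = 18/19.
Against Center this mix gives (11/19)·(-2) + (8/19)·5 = 18/19.
Against Right this mix gives (11/19)·9 + (8/19)·(-4) = 67/19.
All of the keeper's active replies (Left, Center) yield 18/19, and no column does worse for the kicker. The mix makes the keeper indifferent and guarantees 18/19, so it is optimal.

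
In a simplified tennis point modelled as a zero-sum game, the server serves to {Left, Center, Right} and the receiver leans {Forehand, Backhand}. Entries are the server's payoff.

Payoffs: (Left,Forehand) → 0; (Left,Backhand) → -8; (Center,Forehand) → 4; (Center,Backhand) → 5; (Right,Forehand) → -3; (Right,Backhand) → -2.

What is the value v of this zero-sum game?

Row minima: Left → -8, Center → 4, Right → -3; maximin = 4.
Column maxima: Forehand → 4, Backhand → 5; minimax = 4.
Since maximin = minimax = 4, there is a saddle point and the value is 4.

4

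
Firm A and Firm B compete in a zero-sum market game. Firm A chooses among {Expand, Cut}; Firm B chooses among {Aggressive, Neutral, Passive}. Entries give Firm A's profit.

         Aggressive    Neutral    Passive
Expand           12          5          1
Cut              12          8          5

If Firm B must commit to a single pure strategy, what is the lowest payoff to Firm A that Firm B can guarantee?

Column maxima: Aggressive → 12, Neutral → 8, Passive → 5.
The smallest of these is 5.

5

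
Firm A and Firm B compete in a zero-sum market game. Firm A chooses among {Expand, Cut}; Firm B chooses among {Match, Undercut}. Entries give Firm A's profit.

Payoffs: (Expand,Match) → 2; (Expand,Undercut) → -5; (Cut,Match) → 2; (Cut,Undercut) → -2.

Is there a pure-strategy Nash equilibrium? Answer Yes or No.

Yes

Row minima: Expand → -5, Cut → -2; maximin = -2.
Column maxima: Match → 2, Undercut → -2; minimax = -2.
maximin = minimax = -2, so a saddle point exists.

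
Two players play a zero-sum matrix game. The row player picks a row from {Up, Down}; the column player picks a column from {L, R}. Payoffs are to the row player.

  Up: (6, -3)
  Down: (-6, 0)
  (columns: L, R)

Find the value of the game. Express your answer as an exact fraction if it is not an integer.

Row minima: Up → -3, Down → -6; maximin = -3.
Column maxima: L → 6, R → 0; minimax = 0.
-3 ≠ 0, so there is no saddle point; optimal play is mixed.
Let the row player play Up with probability p. Expected payoff against L: 6p + (-6)(1−p) = 12p − 6; against R: (-3)p + 0(1−p) = −3p.
Setting these equal: 12p − 6 = −3p ⇒ 15p = 6 ⇒ p = 2/5, and the value is (12)·(2/5) − 6 = -6/5.
For the column player: with q = P(L), equating Up's and Down's payoffs gives 9q − 3 = −6q ⇒ q = 1/5.

-6/5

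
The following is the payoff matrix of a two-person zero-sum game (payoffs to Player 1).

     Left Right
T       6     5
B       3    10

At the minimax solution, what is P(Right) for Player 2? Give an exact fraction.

Row minima: T → 5, B → 3; maximin = 5.
Column maxima: Left → 6, Right → 10; minimax = 6.
5 ≠ 6, so there is no saddle point; optimal play is mixed.
Let Player 1 play T with probability p. Expected payoff against Left: 6p + 3(1−p) = 3p + 3; against Right: 5p + 10(1−p) = −5p + 10.
Setting these equal: 3p + 3 = −5p + 10 ⇒ 8p = 7 ⇒ p = 7/8, and the value is (3)·(7/8) + 3 = 45/8.
For Player 2: with q = P(Left), equating T's and B's payoffs gives q + 5 = −7q + 10 ⇒ q = 5/8.

3/8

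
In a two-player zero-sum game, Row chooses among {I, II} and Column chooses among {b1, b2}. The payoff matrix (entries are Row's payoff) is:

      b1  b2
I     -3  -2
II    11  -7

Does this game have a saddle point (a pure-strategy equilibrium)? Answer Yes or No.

No

Row minima: I → -3, II → -7; maximin = -3.
Column maxima: b1 → 11, b2 → -2; minimax = -2.
-3 ≠ -2, so no pure-strategy equilibrium exists.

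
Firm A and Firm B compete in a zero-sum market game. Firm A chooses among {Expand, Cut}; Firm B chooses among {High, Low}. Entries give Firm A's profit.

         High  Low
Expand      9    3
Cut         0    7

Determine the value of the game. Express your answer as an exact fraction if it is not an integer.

63/13

Row minima: Expand → 3, Cut → 0; maximin = 3.
Column maxima: High → 9, Low → 7; minimax = 7.
3 ≠ 7, so there is no saddle point; optimal play is mixed.
Let Firm A play Expand with probability p. Expected payoff against High: 9p + 0(1−p) = 9p; against Low: 3p + 7(1−p) = −4p + 7.
Setting these equal: 9p = −4p + 7 ⇒ 13p = 7 ⇒ p = 7/13, and the value is (9)·(7/13) = 63/13.
For Firm B: with q = P(High), equating Expand's and Cut's payoffs gives 6q + 3 = −7q + 7 ⇒ q = 4/13.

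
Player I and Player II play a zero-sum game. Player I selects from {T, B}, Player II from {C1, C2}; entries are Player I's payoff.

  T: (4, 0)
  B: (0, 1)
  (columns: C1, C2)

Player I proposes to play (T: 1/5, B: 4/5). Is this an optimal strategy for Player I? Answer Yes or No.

Against C1 this mix gives (1/5)·4 + (4/5)·0 = 4/5.
Against C2 this mix gives (1/5)·0 + (4/5)·1 = 4/5.
All of Player II's active replies (C1, C2) yield 4/5, and no column does worse for Player I. The mix makes Player II indifferent and guarantees 4/5, so it is optimal.

Yes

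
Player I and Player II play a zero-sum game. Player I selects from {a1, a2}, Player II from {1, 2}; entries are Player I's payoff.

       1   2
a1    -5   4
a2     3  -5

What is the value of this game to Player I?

Row minima: a1 → -5, a2 → -5; maximin = -5.
Column maxima: 1 → 3, 2 → 4; minimax = 3.
-5 ≠ 3, so there is no saddle point; optimal play is mixed.
Let Player I play a1 with probability p. Expected payoff against 1: (-5)p + 3(1−p) = −8p + 3; against 2: 4p + (-5)(1−p) = 9p − 5.
Setting these equal: −8p + 3 = 9p − 5 ⇒ −17p = -8 ⇒ p = 8/17, and the value is (-8)·(8/17) + 3 = -13/17.
For Player II: with q = P(1), equating a1's and a2's payoffs gives −9q + 4 = 8q − 5 ⇒ q = 9/17.

-13/17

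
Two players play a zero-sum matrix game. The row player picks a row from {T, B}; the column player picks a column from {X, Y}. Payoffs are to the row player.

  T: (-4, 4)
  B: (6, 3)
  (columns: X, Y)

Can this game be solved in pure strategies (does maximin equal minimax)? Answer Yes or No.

No

Row minima: T → -4, B → 3; maximin = 3.
Column maxima: X → 6, Y → 4; minimax = 4.
3 ≠ 4, so no pure-strategy equilibrium exists.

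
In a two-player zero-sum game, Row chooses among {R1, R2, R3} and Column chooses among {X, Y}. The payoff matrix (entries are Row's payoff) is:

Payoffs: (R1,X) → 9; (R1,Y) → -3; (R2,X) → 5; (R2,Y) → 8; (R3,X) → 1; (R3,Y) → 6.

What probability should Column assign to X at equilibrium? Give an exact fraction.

Row minima: R1 → -3, R2 → 5, R3 → 1; maximin = 5.
Column maxima: X → 9, Y → 8; minimax = 8.
5 ≠ 8, so there is no saddle point; optimal play is mixed.
R3 is strictly dominated by R2, so Row never plays it.
On the remaining 2×2 (R1, R2 vs X, Y):
Let Row play R1 with probability p. Expected payoff against X: 9p + 5(1−p) = 4p + 5; against Y: (-3)p + 8(1−p) = −11p + 8.
Setting these equal: 4p + 5 = −11p + 8 ⇒ 15p = 3 ⇒ p = 1/5, and the value is (4)·(1/5) + 5 = 29/5.
For Column: with q = P(X), equating R1's and R2's payoffs gives 12q − 3 = −3q + 8 ⇒ q = 11/15.

11/15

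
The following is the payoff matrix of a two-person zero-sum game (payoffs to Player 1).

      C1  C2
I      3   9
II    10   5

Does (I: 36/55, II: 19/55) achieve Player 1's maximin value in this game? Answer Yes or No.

Against C1 this mix gives (36/55)·3 + (19/55)·10 = 298/55.
Against C2 this mix gives (36/55)·9 + (19/55)·5 = 419/55.
Player 2 will play C1, holding Player 1 to 298/55. Shifting weight toward the row that does better against C1 would raise this floor (the equalizing mix achieves 75/11 against both C1 and C2), so the proposed strategy is not optimal.

No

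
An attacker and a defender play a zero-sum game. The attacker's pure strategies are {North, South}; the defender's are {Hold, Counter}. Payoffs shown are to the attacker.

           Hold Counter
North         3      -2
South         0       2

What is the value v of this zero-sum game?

Row minima: North → -2, South → 0; maximin = 0.
Column maxima: Hold → 3, Counter → 2; minimax = 2.
0 ≠ 2, so there is no saddle point; optimal play is mixed.
Let the attacker play North with probability p. Expected payoff against Hold: 3p + 0(1−p) = 3p; against Counter: (-2)p + 2(1−p) = −4p + 2.
Setting these equal: 3p = −4p + 2 ⇒ 7p = 2 ⇒ p = 2/7, and the value is (3)·(2/7) = 6/7.
For the defender: with q = P(Hold), equating North's and South's payoffs gives 5q − 2 = −2q + 2 ⇒ q = 4/7.

6/7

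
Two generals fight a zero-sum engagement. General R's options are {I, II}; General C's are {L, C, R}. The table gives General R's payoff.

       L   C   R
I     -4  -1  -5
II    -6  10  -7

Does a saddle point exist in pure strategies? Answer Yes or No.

Row minima: I → -5, II → -7; maximin = -5.
Column maxima: L → -4, C → 10, R → -5; minimax = -5.
maximin = minimax = -5, so a saddle point exists.

Yes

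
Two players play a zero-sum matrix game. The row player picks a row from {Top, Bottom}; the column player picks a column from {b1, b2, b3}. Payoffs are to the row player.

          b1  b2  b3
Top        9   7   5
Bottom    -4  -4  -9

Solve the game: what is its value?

Row minima: Top → 5, Bottom → -9; maximin = 5.
Column maxima: b1 → 9, b2 → 7, b3 → 5; minimax = 5.
Since maximin = minimax = 5, there is a saddle point and the value is 5.

5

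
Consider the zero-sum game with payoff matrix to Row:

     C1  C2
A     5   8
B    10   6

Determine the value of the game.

Row minima: A → 5, B → 6; maximin = 6.
Column maxima: C1 → 10, C2 → 8; minimax = 8.
6 ≠ 8, so there is no saddle point; optimal play is mixed.
Let Row play A with probability p. Expected payoff against C1: 5p + 10(1−p) = −5p + 10; against C2: 8p + 6(1−p) = 2p + 6.
Setting these equal: −5p + 10 = 2p + 6 ⇒ −7p = -4 ⇒ p = 4/7, and the value is (-5)·(4/7) + 10 = 50/7.
For Column: with q = P(C1), equating A's and B's payoffs gives −3q + 8 = 4q + 6 ⇒ q = 2/7.

50/7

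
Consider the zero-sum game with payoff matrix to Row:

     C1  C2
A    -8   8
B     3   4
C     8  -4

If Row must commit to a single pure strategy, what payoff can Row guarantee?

3

Row minima: A → -8, B → 3, C → -4.
The best of these is 3.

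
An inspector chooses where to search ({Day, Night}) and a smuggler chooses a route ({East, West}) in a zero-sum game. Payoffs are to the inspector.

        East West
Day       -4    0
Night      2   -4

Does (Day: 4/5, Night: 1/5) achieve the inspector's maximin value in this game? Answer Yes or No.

Against East this mix gives (4/5)·(-4) + (1/5)·2 = -14/5.
Against West this mix gives (4/5)·0 + (1/5)·(-4) = -4/5.
The smuggler will play East, holding the inspector to -14/5. Shifting weight toward the row that does better against East would raise this floor (the equalizing mix achieves -8/5 against both East and West), so the proposed strategy is not optimal.

No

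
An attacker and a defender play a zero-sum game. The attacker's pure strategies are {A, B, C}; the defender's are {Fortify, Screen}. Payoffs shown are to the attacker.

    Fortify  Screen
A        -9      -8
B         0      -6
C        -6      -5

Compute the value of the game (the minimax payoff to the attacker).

Row minima: A → -9, B → -6, C → -6; maximin = -6.
Column maxima: Fortify → 0, Screen → -5; minimax = -5.
-6 ≠ -5, so there is no saddle point; optimal play is mixed.
A is strictly dominated by B, so the attacker never plays it.
On the remaining 2×2 (B, C vs Fortify, Screen):
Let the attacker play B with probability p. Expected payoff against Fortify: 0p + (-6)(1−p) = 6p − 6; against Screen: (-6)p + (-5)(1−p) = −p − 5.
Setting these equal: 6p − 6 = −p − 5 ⇒ 7p = 1 ⇒ p = 1/7, and the value is (6)·(1/7) − 6 = -36/7.
For the defender: with q = P(Fortify), equating B's and C's payoffs gives 6q − 6 = −q − 5 ⇒ q = 1/7.

-36/7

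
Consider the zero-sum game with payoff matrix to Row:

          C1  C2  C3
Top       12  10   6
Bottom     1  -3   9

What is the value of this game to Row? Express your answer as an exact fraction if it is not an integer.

27/4

Row minima: Top → 6, Bottom → -3; maximin = 6.
Column maxima: C1 → 12, C2 → 10, C3 → 9; minimax = 9.
6 ≠ 9, so there is no saddle point; optimal play is mixed.
C1 is strictly dominated by C2 (it gives Row strictly more in every row), so Column never plays it.
On the remaining 2×2 (Top, Bottom vs C2, C3):
Let Row play Top with probability p. Expected payoff against C2: 10p + (-3)(1−p) = 13p − 3; against C3: 6p + 9(1−p) = −3p + 9.
Setting these equal: 13p − 3 = −3p + 9 ⇒ 16p = 12 ⇒ p = 3/4, and the value is (13)·(3/4) − 3 = 27/4.
For Column: with q = P(C2), equating Top's and Bottom's payoffs gives 4q + 6 = −12q + 9 ⇒ q = 3/16.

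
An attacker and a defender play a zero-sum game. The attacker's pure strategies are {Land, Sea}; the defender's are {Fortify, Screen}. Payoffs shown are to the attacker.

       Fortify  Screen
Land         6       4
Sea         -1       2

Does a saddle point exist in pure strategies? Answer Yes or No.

Yes

Row minima: Land → 4, Sea → -1; maximin = 4.
Column maxima: Fortify → 6, Screen → 4; minimax = 4.
maximin = minimax = 4, so a saddle point exists.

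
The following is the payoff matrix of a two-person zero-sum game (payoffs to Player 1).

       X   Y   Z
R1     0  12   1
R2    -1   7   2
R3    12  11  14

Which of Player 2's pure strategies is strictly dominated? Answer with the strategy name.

Z

X holds Player 1's payoff strictly below Z in every row: 0 < 1, -1 < 2, 12 < 14.
So Z is strictly dominated for Player 2.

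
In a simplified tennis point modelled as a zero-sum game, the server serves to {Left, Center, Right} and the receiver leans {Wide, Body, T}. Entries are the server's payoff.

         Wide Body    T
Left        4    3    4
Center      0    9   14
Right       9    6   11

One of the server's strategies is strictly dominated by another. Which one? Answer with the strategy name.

Left

Right gives a strictly higher payoff than Left against every column: 9 > 4, 6 > 3, 11 > 4.
So Left is strictly dominated and the server never plays it.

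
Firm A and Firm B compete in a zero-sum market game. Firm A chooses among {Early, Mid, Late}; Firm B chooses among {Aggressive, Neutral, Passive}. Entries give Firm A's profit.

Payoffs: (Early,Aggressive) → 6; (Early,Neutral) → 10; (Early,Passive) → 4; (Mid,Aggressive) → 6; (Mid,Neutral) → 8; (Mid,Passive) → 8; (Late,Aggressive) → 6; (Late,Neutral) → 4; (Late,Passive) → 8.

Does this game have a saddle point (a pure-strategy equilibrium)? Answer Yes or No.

Yes

Row minima: Early → 4, Mid → 6, Late → 4; maximin = 6.
Column maxima: Aggressive → 6, Neutral → 10, Passive → 8; minimax = 6.
maximin = minimax = 6, so a saddle point exists.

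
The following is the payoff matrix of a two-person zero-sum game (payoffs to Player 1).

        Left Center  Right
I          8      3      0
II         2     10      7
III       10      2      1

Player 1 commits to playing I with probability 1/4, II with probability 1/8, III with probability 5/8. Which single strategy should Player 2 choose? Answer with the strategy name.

If Player 2 plays Left, Player 1's expected payoff is (1/4)·8 + (1/8)·2 + (5/8)·10 = 17/2.
If Player 2 plays Center, Player 1's expected payoff is (1/4)·3 + (1/8)·10 + (5/8)·2 = 13/4.
If Player 2 plays Right, Player 1's expected payoff is (1/4)·0 + (1/8)·7 + (5/8)·1 = 3/2.
Player 2 minimizes Player 1's payoff; the smallest is 3/2, so the best response is Right.

Right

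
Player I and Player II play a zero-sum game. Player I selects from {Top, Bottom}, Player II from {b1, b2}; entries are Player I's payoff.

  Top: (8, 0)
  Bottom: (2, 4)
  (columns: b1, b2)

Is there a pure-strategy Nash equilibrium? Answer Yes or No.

No

Row minima: Top → 0, Bottom → 2; maximin = 2.
Column maxima: b1 → 8, b2 → 4; minimax = 4.
2 ≠ 4, so no pure-strategy equilibrium exists.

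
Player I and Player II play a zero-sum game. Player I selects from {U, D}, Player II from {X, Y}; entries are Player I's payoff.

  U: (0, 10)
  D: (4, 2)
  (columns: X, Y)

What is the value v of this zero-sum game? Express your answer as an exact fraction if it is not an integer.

Row minima: U → 0, D → 2; maximin = 2.
Column maxima: X → 4, Y → 10; minimax = 4.
2 ≠ 4, so there is no saddle point; optimal play is mixed.
Let Player I play U with probability p. Expected payoff against X: 0p + 4(1−p) = −4p + 4; against Y: 10p + 2(1−p) = 8p + 2.
Setting these equal: −4p + 4 = 8p + 2 ⇒ −12p = -2 ⇒ p = 1/6, and the value is (-4)·(1/6) + 4 = 10/3.
For Player II: with q = P(X), equating U's and D's payoffs gives −10q + 10 = 2q + 2 ⇒ q = 2/3.

10/3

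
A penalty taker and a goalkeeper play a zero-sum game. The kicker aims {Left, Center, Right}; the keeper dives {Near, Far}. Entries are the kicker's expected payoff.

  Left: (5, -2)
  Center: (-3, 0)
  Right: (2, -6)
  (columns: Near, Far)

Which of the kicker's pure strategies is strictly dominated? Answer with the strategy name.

Right

Left gives a strictly higher payoff than Right against every column: 5 > 2, -2 > -6.
So Right is strictly dominated and the kicker never plays it.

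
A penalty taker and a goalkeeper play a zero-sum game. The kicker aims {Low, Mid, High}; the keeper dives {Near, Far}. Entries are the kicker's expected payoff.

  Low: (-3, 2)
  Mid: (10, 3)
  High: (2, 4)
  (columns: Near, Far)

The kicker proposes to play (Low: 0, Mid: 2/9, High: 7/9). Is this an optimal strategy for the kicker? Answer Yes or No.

Yes

Against Near this mix gives (2/9)·10 + (7/9)·2 = 34/9.
Against Far this mix gives (2/9)·3 + (7/9)·4 = 34/9.
All of the keeper's active replies (Near, Far) yield 34/9, and no column does worse for the kicker. The mix makes the keeper indifferent and guarantees 34/9, so it is optimal.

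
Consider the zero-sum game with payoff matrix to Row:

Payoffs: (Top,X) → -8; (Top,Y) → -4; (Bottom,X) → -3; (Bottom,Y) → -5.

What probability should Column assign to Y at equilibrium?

5/6

Row minima: Top → -8, Bottom → -5; maximin = -5.
Column maxima: X → -3, Y → -4; minimax = -4.
-5 ≠ -4, so there is no saddle point; optimal play is mixed.
Let Row play Top with probability p. Expected payoff against X: (-8)p + (-3)(1−p) = −5p − 3; against Y: (-4)p + (-5)(1−p) = p − 5.
Setting these equal: −5p − 3 = p − 5 ⇒ −6p = -2 ⇒ p = 1/3, and the value is (-5)·(1/3) − 3 = -14/3.
For Column: with q = P(X), equating Top's and Bottom's payoffs gives −4q − 4 = 2q − 5 ⇒ q = 1/6.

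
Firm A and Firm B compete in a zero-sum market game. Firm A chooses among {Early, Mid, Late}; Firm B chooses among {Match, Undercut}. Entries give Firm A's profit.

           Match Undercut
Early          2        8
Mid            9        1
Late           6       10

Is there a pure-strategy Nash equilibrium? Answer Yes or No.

Row minima: Early → 2, Mid → 1, Late → 6; maximin = 6.
Column maxima: Match → 9, Undercut → 10; minimax = 9.
6 ≠ 9, so no pure-strategy equilibrium exists.

No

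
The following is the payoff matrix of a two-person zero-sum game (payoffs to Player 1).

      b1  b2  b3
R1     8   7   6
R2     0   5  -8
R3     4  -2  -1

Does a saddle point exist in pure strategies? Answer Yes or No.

Yes

Row minima: R1 → 6, R2 → -8, R3 → -2; maximin = 6.
Column maxima: b1 → 8, b2 → 7, b3 → 6; minimax = 6.
maximin = minimax = 6, so a saddle point exists.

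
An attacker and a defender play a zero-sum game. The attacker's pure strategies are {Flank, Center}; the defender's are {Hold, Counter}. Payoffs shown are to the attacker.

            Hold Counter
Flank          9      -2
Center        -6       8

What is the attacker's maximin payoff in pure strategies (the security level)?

Row minima: Flank → -2, Center → -6.
The best of these is -2.

-2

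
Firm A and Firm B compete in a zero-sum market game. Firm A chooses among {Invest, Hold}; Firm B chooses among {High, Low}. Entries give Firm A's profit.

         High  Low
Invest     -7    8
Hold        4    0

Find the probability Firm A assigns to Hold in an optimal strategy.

15/19

Row minima: Invest → -7, Hold → 0; maximin = 0.
Column maxima: High → 4, Low → 8; minimax = 4.
0 ≠ 4, so there is no saddle point; optimal play is mixed.
Let Firm A play Invest with probability p. Expected payoff against High: (-7)p + 4(1−p) = −11p + 4; against Low: 8p + 0(1−p) = 8p.
Setting these equal: −11p + 4 = 8p ⇒ −19p = -4 ⇒ p = 4/19, and the value is (-11)·(4/19) + 4 = 32/19.
For Firm B: with q = P(High), equating Invest's and Hold's payoffs gives −15q + 8 = 4q ⇒ q = 8/19.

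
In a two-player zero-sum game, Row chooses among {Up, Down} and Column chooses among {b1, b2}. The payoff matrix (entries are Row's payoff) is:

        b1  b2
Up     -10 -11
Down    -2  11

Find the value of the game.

Row minima: Up → -11, Down → -2; maximin = -2.
Column maxima: b1 → -2, b2 → 11; minimax = -2.
Since maximin = minimax = -2, there is a saddle point and the value is -2.

-2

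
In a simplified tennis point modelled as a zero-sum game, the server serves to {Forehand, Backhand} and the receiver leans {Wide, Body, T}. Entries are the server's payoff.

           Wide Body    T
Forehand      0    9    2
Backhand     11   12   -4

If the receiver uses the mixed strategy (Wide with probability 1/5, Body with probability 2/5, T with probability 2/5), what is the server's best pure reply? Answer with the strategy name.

Backhand

Expected payoff of Forehand: (1/5)·0 + (2/5)·9 + (2/5)·2 = 22/5.
Expected payoff of Backhand: (1/5)·11 + (2/5)·12 + (2/5)·(-4) = 27/5.
The largest is 27/5, so the server's best response is Backhand.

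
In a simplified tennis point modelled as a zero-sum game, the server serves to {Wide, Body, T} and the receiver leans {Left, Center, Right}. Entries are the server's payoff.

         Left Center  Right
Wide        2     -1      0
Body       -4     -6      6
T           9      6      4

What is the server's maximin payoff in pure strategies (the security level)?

4

Row minima: Wide → -1, Body → -6, T → 4.
The best of these is 4.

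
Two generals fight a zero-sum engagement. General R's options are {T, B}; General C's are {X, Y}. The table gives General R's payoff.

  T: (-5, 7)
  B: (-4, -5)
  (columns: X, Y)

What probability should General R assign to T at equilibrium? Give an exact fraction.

1/13

Row minima: T → -5, B → -5; maximin = -5.
Column maxima: X → -4, Y → 7; minimax = -4.
-5 ≠ -4, so there is no saddle point; optimal play is mixed.
Let General R play T with probability p. Expected payoff against X: (-5)p + (-4)(1−p) = −p − 4; against Y: 7p + (-5)(1−p) = 12p − 5.
Setting these equal: −p − 4 = 12p − 5 ⇒ −13p = -1 ⇒ p = 1/13, and the value is (-1)·(1/13) − 4 = -53/13.
For General C: with q = P(X), equating T's and B's payoffs gives −12q + 7 = q − 5 ⇒ q = 12/13.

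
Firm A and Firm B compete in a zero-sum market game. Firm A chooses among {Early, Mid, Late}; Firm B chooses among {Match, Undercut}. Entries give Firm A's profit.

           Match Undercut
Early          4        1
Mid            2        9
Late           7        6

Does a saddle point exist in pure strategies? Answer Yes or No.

No

Row minima: Early → 1, Mid → 2, Late → 6; maximin = 6.
Column maxima: Match → 7, Undercut → 9; minimax = 7.
6 ≠ 7, so no pure-strategy equilibrium exists.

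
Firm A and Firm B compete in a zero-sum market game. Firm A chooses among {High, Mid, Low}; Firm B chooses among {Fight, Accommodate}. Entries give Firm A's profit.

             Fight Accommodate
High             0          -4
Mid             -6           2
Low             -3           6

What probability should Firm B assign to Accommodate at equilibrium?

Row minima: High → -4, Mid → -6, Low → -3; maximin = -3.
Column maxima: Fight → 0, Accommodate → 6; minimax = 0.
-3 ≠ 0, so there is no saddle point; optimal play is mixed.
Mid is strictly dominated by Low, so Firm A never plays it.
On the remaining 2×2 (High, Low vs Fight, Accommodate):
Let Firm A play High with probability p. Expected payoff against Fight: 0p + (-3)(1−p) = 3p − 3; against Accommodate: (-4)p + 6(1−p) = −10p + 6.
Setting these equal: 3p − 3 = −10p + 6 ⇒ 13p = 9 ⇒ p = 9/13, and the value is (3)·(9/13) − 3 = -12/13.
For Firm B: with q = P(Fight), equating High's and Low's payoffs gives 4q − 4 = −9q + 6 ⇒ q = 10/13.

3/13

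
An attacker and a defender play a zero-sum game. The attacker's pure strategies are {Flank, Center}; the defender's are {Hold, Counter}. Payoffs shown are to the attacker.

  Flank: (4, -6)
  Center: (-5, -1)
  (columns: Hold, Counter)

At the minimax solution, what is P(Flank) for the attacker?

Row minima: Flank → -6, Center → -5; maximin = -5.
Column maxima: Hold → 4, Counter → -1; minimax = -1.
-5 ≠ -1, so there is no saddle point; optimal play is mixed.
Let the attacker play Flank with probability p. Expected payoff against Hold: 4p + (-5)(1−p) = 9p − 5; against Counter: (-6)p + (-1)(1−p) = −5p − 1.
Setting these equal: 9p − 5 = −5p − 1 ⇒ 14p = 4 ⇒ p = 2/7, and the value is (9)·(2/7) − 5 = -17/7.
For the defender: with q = P(Hold), equating Flank's and Center's payoffs gives 10q − 6 = −4q − 1 ⇒ q = 5/14.

2/7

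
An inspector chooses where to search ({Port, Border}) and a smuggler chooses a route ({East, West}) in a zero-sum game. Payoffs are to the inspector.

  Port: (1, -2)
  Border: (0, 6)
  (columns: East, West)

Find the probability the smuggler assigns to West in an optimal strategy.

Row minima: Port → -2, Border → 0; maximin = 0.
Column maxima: East → 1, West → 6; minimax = 1.
0 ≠ 1, so there is no saddle point; optimal play is mixed.
Let the inspector play Port with probability p. Expected payoff against East: 1p + 0(1−p) = p; against West: (-2)p + 6(1−p) = −8p + 6.
Setting these equal: p = −8p + 6 ⇒ 9p = 6 ⇒ p = 2/3, and the value is (1)·(2/3) = 2/3.
For the smuggler: with q = P(East), equating Port's and Border's payoffs gives 3q − 2 = −6q + 6 ⇒ q = 8/9.

1/9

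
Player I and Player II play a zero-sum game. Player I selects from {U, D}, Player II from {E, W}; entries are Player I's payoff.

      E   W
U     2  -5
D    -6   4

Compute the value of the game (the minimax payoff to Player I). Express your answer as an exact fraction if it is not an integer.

-22/17

Row minima: U → -5, D → -6; maximin = -5.
Column maxima: E → 2, W → 4; minimax = 2.
-5 ≠ 2, so there is no saddle point; optimal play is mixed.
Let Player I play U with probability p. Expected payoff against E: 2p + (-6)(1−p) = 8p − 6; against W: (-5)p + 4(1−p) = −9p + 4.
Setting these equal: 8p − 6 = −9p + 4 ⇒ 17p = 10 ⇒ p = 10/17, and the value is (8)·(10/17) − 6 = -22/17.
For Player II: with q = P(E), equating U's and D's payoffs gives 7q − 5 = −10q + 4 ⇒ q = 9/17.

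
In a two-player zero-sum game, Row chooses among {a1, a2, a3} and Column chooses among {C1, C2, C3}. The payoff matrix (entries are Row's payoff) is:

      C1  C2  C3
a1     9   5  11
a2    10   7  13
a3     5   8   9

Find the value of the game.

Row minima: a1 → 5, a2 → 7, a3 → 5; maximin = 7.
Column maxima: C1 → 10, C2 → 8, C3 → 13; minimax = 8.
7 ≠ 8, so there is no saddle point; optimal play is mixed.
a1 is strictly dominated by a2, so Row never plays it.
C3 is strictly dominated by C1 (it gives Row strictly more in every row), so Column never plays it.
On the remaining 2×2 (a2, a3 vs C1, C2):
Let Row play a2 with probability p. Expected payoff against C1: 10p + 5(1−p) = 5p + 5; against C2: 7p + 8(1−p) = −p + 8.
Setting these equal: 5p + 5 = −p + 8 ⇒ 6p = 3 ⇒ p = 1/2, and the value is (5)·(1/2) + 5 = 15/2.
For Column: with q = P(C1), equating a2's and a3's payoffs gives 3q + 7 = −3q + 8 ⇒ q = 1/6.

15/2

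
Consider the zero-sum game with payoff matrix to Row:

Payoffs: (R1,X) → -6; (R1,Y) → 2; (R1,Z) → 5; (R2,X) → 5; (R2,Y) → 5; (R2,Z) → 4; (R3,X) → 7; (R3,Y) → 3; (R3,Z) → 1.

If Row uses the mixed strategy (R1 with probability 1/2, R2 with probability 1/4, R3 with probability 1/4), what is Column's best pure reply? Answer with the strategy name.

If Column plays X, Row's expected payoff is (1/2)·(-6) + (1/4)·5 + (1/4)·7 = 0.
If Column plays Y, Row's expected payoff is (1/2)·2 + (1/4)·5 + (1/4)·3 = 3.
If Column plays Z, Row's expected payoff is (1/2)·5 + (1/4)·4 + (1/4)·1 = 15/4.
Column minimizes Row's payoff; the smallest is 0, so the best response is X.

X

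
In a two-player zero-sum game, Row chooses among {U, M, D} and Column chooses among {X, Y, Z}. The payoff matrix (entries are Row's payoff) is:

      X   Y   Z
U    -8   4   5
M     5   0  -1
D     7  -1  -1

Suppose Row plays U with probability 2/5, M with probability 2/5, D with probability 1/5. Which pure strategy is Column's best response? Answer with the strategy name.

X

If Column plays X, Row's expected payoff is (2/5)·(-8) + (2/5)·5 + (1/5)·7 = 1/5.
If Column plays Y, Row's expected payoff is (2/5)·4 + (2/5)·0 + (1/5)·(-1) = 7/5.
If Column plays Z, Row's expected payoff is (2/5)·5 + (2/5)·(-1) + (1/5)·(-1) = 7/5.
Column minimizes Row's payoff; the smallest is 1/5, so the best response is X.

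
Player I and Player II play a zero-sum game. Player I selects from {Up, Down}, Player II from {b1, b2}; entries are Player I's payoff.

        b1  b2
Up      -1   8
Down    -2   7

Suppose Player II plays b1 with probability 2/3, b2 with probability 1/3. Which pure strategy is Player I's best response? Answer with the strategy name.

Expected payoff of Up: (2/3)·(-1) + (1/3)·8 = 2.
Expected payoff of Down: (2/3)·(-2) + (1/3)·7 = 1.
The largest is 2, so Player I's best response is Up.

Up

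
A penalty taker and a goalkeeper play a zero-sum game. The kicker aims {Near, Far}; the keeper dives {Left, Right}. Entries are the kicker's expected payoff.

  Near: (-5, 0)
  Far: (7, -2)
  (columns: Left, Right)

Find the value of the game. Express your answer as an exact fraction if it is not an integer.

-5/7

Row minima: Near → -5, Far → -2; maximin = -2.
Column maxima: Left → 7, Right → 0; minimax = 0.
-2 ≠ 0, so there is no saddle point; optimal play is mixed.
Let the kicker play Near with probability p. Expected payoff against Left: (-5)p + 7(1−p) = −12p + 7; against Right: 0p + (-2)(1−p) = 2p − 2.
Setting these equal: −12p + 7 = 2p − 2 ⇒ −14p = -9 ⇒ p = 9/14, and the value is (-12)·(9/14) + 7 = -5/7.
For the keeper: with q = P(Left), equating Near's and Far's payoffs gives −5q = 9q − 2 ⇒ q = 1/7.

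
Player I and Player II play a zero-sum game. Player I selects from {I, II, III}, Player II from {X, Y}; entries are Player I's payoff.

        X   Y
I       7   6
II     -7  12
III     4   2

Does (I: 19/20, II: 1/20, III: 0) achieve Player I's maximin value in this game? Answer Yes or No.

Against X this mix gives (19/20)·7 + (1/20)·(-7) = 63/10.
Against Y this mix gives (19/20)·6 + (1/20)·12 = 63/10.
All of Player II's active replies (X, Y) yield 63/10, and no column does worse for Player I. The mix makes Player II indifferent and guarantees 63/10, so it is optimal.

Yes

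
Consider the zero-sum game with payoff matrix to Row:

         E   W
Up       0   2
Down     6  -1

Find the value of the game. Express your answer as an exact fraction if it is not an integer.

Row minima: Up → 0, Down → -1; maximin = 0.
Column maxima: E → 6, W → 2; minimax = 2.
0 ≠ 2, so there is no saddle point; optimal play is mixed.
Let Row play Up with probability p. Expected payoff against E: 0p + 6(1−p) = −6p + 6; against W: 2p + (-1)(1−p) = 3p − 1.
Setting these equal: −6p + 6 = 3p − 1 ⇒ −9p = -7 ⇒ p = 7/9, and the value is (-6)·(7/9) + 6 = 4/3.
For Column: with q = P(E), equating Up's and Down's payoffs gives −2q + 2 = 7q − 1 ⇒ q = 1/3.

4/3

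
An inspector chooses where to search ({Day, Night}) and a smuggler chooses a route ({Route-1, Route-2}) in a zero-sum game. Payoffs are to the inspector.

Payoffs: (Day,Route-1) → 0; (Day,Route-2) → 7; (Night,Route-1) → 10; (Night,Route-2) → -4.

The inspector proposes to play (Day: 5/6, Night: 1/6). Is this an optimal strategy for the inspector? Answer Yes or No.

No

Against Route-1 this mix gives (5/6)·0 + (1/6)·10 = 5/3.
Against Route-2 this mix gives (5/6)·7 + (1/6)·(-4) = 31/6.
The smuggler will play Route-1, holding the inspector to 5/3. Shifting weight toward the row that does better against Route-1 would raise this floor (the equalizing mix achieves 10/3 against both Route-1 and Route-2), so the proposed strategy is not optimal.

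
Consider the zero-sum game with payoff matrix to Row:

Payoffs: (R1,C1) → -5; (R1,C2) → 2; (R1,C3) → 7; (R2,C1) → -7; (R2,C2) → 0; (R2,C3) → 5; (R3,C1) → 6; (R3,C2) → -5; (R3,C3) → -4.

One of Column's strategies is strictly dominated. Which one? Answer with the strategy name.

C3

C2 holds Row's payoff strictly below C3 in every row: 2 < 7, 0 < 5, -5 < -4.
So C3 is strictly dominated for Column.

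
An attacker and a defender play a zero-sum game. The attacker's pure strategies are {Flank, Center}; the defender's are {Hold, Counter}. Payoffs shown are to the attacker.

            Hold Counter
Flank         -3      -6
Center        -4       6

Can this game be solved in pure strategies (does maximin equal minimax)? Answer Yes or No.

Row minima: Flank → -6, Center → -4; maximin = -4.
Column maxima: Hold → -3, Counter → 6; minimax = -3.
-4 ≠ -3, so no pure-strategy equilibrium exists.

No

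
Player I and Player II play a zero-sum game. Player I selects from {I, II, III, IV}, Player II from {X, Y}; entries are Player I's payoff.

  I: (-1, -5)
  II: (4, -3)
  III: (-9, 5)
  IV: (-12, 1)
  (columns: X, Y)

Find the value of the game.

-1/3

Row minima: I → -5, II → -3, III → -9, IV → -12; maximin = -3.
Column maxima: X → 4, Y → 5; minimax = 4.
-3 ≠ 4, so there is no saddle point; optimal play is mixed.
I is strictly dominated by II, so Player I never plays it.
IV is strictly dominated by III, so Player I never plays it.
On the remaining 2×2 (II, III vs X, Y):
Let Player I play II with probability p. Expected payoff against X: 4p + (-9)(1−p) = 13p − 9; against Y: (-3)p + 5(1−p) = −8p + 5.
Setting these equal: 13p − 9 = −8p + 5 ⇒ 21p = 14 ⇒ p = 2/3, and the value is (13)·(2/3) − 9 = -1/3.
For Player II: with q = P(X), equating II's and III's payoffs gives 7q − 3 = −14q + 5 ⇒ q = 8/21.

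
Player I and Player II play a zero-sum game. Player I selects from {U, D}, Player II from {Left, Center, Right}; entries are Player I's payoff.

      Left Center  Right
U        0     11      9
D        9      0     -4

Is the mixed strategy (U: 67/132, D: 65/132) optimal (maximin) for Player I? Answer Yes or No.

Against Left this mix gives (67/132)·0 + (65/132)·9 = 195/44.
Against Center this mix gives (67/132)·11 + (65/132)·0 = 67/12.
Against Right this mix gives (67/132)·9 + (65/132)·(-4) = 343/132.
Player II will play Right, holding Player I to 343/132. Shifting weight toward the row that does better against Right would raise this floor (the equalizing mix achieves 81/22 against both Right and Left), so the proposed strategy is not optimal.

No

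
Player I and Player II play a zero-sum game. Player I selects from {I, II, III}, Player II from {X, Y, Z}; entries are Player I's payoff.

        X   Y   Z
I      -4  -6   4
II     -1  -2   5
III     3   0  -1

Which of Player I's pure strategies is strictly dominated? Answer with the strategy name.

II gives a strictly higher payoff than I against every column: -1 > -4, -2 > -6, 5 > 4.
So I is strictly dominated and Player I never plays it.

I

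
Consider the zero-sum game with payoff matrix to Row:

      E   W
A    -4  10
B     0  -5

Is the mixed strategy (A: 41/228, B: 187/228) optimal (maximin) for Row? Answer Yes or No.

No

Against E this mix gives (41/228)·(-4) + (187/228)·0 = -41/57.
Against W this mix gives (41/228)·10 + (187/228)·(-5) = -175/76.
Column will play W, holding Row to -175/76. Shifting weight toward the row that does better against W would raise this floor (the equalizing mix achieves -20/19 against both W and E), so the proposed strategy is not optimal.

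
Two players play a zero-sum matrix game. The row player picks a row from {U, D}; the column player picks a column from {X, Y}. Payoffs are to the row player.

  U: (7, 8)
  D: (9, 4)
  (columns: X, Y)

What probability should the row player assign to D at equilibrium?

Row minima: U → 7, D → 4; maximin = 7.
Column maxima: X → 9, Y → 8; minimax = 8.
7 ≠ 8, so there is no saddle point; optimal play is mixed.
Let the row player play U with probability p. Expected payoff against X: 7p + 9(1−p) = −2p + 9; against Y: 8p + 4(1−p) = 4p + 4.
Setting these equal: −2p + 9 = 4p + 4 ⇒ −6p = -5 ⇒ p = 5/6, and the value is (-2)·(5/6) + 9 = 22/3.
For the column player: with q = P(X), equating U's and D's payoffs gives −q + 8 = 5q + 4 ⇒ q = 2/3.

1/6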